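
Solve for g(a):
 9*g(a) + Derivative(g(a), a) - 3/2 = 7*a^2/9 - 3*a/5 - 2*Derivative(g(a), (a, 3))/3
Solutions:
 g(a) = C1*exp(-2^(1/3)*a*(-(27 + sqrt(731))^(1/3) + 2^(1/3)/(27 + sqrt(731))^(1/3))/4)*sin(2^(1/3)*sqrt(3)*a*(2^(1/3)/(27 + sqrt(731))^(1/3) + (27 + sqrt(731))^(1/3))/4) + C2*exp(-2^(1/3)*a*(-(27 + sqrt(731))^(1/3) + 2^(1/3)/(27 + sqrt(731))^(1/3))/4)*cos(2^(1/3)*sqrt(3)*a*(2^(1/3)/(27 + sqrt(731))^(1/3) + (27 + sqrt(731))^(1/3))/4) + C3*exp(2^(1/3)*a*(-(27 + sqrt(731))^(1/3) + 2^(1/3)/(27 + sqrt(731))^(1/3))/2) + 7*a^2/81 - 313*a/3645 + 11561/65610


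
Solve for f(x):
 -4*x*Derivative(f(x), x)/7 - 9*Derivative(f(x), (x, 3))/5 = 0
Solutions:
 f(x) = C1 + Integral(C2*airyai(-2940^(1/3)*x/21) + C3*airybi(-2940^(1/3)*x/21), x)


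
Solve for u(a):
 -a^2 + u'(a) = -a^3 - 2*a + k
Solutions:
 u(a) = C1 - a^4/4 + a^3/3 - a^2 + a*k


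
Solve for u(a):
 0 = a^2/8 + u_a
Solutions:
 u(a) = C1 - a^3/24


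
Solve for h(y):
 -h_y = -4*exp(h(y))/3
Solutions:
 h(y) = log(-1/(C1 + 4*y)) + log(3)


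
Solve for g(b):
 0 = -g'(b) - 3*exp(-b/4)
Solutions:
 g(b) = C1 + 12*exp(-b/4)


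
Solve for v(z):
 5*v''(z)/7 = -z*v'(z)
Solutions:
 v(z) = C1 + C2*erf(sqrt(70)*z/10)


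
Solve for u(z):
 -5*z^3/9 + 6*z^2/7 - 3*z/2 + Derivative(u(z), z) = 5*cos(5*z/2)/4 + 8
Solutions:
 u(z) = C1 + 5*z^4/36 - 2*z^3/7 + 3*z^2/4 + 8*z + sin(5*z/2)/2


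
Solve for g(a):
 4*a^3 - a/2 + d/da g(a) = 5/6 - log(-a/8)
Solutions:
 g(a) = C1 - a^4 + a^2/4 - a*log(-a) + a*(11/6 + 3*log(2))


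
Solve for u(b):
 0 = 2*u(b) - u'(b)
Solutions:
 u(b) = C1*exp(2*b)


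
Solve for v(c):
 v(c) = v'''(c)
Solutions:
 v(c) = C3*exp(c) + (C1*sin(sqrt(3)*c/2) + C2*cos(sqrt(3)*c/2))*exp(-c/2)


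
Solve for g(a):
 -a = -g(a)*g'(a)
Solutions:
 g(a) = -sqrt(C1 + a^2)
 g(a) = sqrt(C1 + a^2)


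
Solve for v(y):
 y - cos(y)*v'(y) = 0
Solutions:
 v(y) = C1 + Integral(y/cos(y), y)


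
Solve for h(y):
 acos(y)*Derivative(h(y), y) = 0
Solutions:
 h(y) = C1


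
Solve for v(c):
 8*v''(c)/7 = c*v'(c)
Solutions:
 v(c) = C1 + C2*erfi(sqrt(7)*c/4)


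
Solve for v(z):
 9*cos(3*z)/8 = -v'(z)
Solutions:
 v(z) = C1 - 3*sin(3*z)/8


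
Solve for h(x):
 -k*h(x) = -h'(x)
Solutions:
 h(x) = C1*exp(k*x)


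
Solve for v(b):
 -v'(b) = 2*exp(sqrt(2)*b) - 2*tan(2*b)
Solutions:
 v(b) = C1 - sqrt(2)*exp(sqrt(2)*b) - log(cos(2*b))


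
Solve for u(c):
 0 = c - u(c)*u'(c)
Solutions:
 u(c) = -sqrt(C1 + c^2)
 u(c) = sqrt(C1 + c^2)


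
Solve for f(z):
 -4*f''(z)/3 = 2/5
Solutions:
 f(z) = C1 + C2*z - 3*z^2/20


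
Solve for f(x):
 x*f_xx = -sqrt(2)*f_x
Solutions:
 f(x) = C1 + C2*x^(1 - sqrt(2))


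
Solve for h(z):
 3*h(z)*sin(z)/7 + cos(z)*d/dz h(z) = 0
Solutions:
 h(z) = C1*cos(z)^(3/7)


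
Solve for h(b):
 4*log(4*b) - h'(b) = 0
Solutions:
 h(b) = C1 + 4*b*log(b) - 4*b + b*log(256)


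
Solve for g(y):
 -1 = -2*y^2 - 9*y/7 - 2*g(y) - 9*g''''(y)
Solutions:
 g(y) = -y^2 - 9*y/14 + (C1*sin(2^(3/4)*sqrt(3)*y/6) + C2*cos(2^(3/4)*sqrt(3)*y/6))*exp(-2^(3/4)*sqrt(3)*y/6) + (C3*sin(2^(3/4)*sqrt(3)*y/6) + C4*cos(2^(3/4)*sqrt(3)*y/6))*exp(2^(3/4)*sqrt(3)*y/6) + 1/2


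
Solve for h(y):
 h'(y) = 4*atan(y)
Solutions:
 h(y) = C1 + 4*y*atan(y) - 2*log(y^2 + 1)


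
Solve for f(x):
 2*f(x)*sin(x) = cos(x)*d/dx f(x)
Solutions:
 f(x) = C1/cos(x)^2


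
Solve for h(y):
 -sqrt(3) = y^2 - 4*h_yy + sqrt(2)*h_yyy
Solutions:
 h(y) = C1 + C2*y + C3*exp(2*sqrt(2)*y) + y^4/48 + sqrt(2)*y^3/48 + y^2*(1 + 4*sqrt(3))/32


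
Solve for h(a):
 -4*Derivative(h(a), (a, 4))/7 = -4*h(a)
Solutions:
 h(a) = C1*exp(-7^(1/4)*a) + C2*exp(7^(1/4)*a) + C3*sin(7^(1/4)*a) + C4*cos(7^(1/4)*a)


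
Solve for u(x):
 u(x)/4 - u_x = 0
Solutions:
 u(x) = C1*exp(x/4)


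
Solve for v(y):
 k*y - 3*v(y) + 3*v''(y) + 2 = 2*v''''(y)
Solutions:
 v(y) = k*y/3 + (C1*sin(2^(3/4)*3^(1/4)*y*sin(atan(sqrt(15)/3)/2)/2) + C2*cos(2^(3/4)*3^(1/4)*y*sin(atan(sqrt(15)/3)/2)/2))*exp(-2^(3/4)*3^(1/4)*y*cos(atan(sqrt(15)/3)/2)/2) + (C3*sin(2^(3/4)*3^(1/4)*y*sin(atan(sqrt(15)/3)/2)/2) + C4*cos(2^(3/4)*3^(1/4)*y*sin(atan(sqrt(15)/3)/2)/2))*exp(2^(3/4)*3^(1/4)*y*cos(atan(sqrt(15)/3)/2)/2) + 2/3


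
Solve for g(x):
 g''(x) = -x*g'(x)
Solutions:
 g(x) = C1 + C2*erf(sqrt(2)*x/2)


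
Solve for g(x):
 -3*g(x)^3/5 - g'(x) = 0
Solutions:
 g(x) = -sqrt(10)*sqrt(-1/(C1 - 3*x))/2
 g(x) = sqrt(10)*sqrt(-1/(C1 - 3*x))/2


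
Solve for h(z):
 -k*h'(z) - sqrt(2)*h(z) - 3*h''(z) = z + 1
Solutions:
 h(z) = C1*exp(z*(-k + sqrt(k^2 - 12*sqrt(2)))/6) + C2*exp(-z*(k + sqrt(k^2 - 12*sqrt(2)))/6) + k/2 - sqrt(2)*z/2 - sqrt(2)/2


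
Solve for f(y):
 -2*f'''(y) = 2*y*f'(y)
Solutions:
 f(y) = C1 + Integral(C2*airyai(-y) + C3*airybi(-y), y)


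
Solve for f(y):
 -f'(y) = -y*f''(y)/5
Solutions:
 f(y) = C1 + C2*y^6


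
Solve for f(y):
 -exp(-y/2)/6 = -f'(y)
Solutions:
 f(y) = C1 - exp(-y/2)/3


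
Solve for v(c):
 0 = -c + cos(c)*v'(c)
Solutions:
 v(c) = C1 + Integral(c/cos(c), c)


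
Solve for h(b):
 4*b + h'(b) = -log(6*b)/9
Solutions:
 h(b) = C1 - 2*b^2 - b*log(b)/9 - b*log(6)/9 + b/9


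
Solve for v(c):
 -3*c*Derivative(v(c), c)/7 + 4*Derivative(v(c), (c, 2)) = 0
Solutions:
 v(c) = C1 + C2*erfi(sqrt(42)*c/28)


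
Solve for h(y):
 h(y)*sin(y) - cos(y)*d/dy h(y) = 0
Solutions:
 h(y) = C1/cos(y)


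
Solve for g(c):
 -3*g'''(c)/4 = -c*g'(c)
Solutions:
 g(c) = C1 + Integral(C2*airyai(6^(2/3)*c/3) + C3*airybi(6^(2/3)*c/3), c)


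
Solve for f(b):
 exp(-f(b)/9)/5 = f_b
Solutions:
 f(b) = 9*log(C1 + b/45)


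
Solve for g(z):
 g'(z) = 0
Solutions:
 g(z) = C1


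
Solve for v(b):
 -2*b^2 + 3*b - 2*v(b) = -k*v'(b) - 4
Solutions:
 v(b) = C1*exp(2*b/k) - b^2 - b*k + 3*b/2 - k^2/2 + 3*k/4 + 2


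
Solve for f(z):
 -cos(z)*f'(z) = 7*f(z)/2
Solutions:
 f(z) = C1*(sin(z) - 1)^(7/4)/(sin(z) + 1)^(7/4)


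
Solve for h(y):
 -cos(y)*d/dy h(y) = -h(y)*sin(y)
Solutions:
 h(y) = C1/cos(y)


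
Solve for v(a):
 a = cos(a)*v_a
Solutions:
 v(a) = C1 + Integral(a/cos(a), a)


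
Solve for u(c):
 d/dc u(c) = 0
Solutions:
 u(c) = C1


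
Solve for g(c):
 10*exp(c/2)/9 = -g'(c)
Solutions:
 g(c) = C1 - 20*exp(c/2)/9


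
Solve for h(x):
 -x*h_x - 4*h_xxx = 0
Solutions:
 h(x) = C1 + Integral(C2*airyai(-2^(1/3)*x/2) + C3*airybi(-2^(1/3)*x/2), x)


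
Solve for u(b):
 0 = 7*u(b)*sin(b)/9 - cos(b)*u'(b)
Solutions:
 u(b) = C1/cos(b)^(7/9)


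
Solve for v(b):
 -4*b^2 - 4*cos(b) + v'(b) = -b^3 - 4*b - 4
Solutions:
 v(b) = C1 - b^4/4 + 4*b^3/3 - 2*b^2 - 4*b + 4*sin(b)


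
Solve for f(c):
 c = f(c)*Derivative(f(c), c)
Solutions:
 f(c) = -sqrt(C1 + c^2)
 f(c) = sqrt(C1 + c^2)


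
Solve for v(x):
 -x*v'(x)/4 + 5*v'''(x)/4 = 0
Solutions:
 v(x) = C1 + Integral(C2*airyai(5^(2/3)*x/5) + C3*airybi(5^(2/3)*x/5), x)


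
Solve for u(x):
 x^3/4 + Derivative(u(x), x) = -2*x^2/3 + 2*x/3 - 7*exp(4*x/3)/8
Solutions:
 u(x) = C1 - x^4/16 - 2*x^3/9 + x^2/3 - 21*exp(4*x/3)/32


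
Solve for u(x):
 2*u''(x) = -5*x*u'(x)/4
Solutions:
 u(x) = C1 + C2*erf(sqrt(5)*x/4)


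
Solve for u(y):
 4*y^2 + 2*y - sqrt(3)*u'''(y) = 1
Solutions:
 u(y) = C1 + C2*y + C3*y^2 + sqrt(3)*y^5/45 + sqrt(3)*y^4/36 - sqrt(3)*y^3/18


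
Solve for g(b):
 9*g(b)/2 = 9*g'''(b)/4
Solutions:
 g(b) = C3*exp(2^(1/3)*b) + (C1*sin(2^(1/3)*sqrt(3)*b/2) + C2*cos(2^(1/3)*sqrt(3)*b/2))*exp(-2^(1/3)*b/2)


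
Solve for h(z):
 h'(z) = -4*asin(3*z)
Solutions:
 h(z) = C1 - 4*z*asin(3*z) - 4*sqrt(1 - 9*z^2)/3


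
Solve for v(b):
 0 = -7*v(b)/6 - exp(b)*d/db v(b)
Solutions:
 v(b) = C1*exp(7*exp(-b)/6)


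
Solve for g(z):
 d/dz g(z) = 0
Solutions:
 g(z) = C1


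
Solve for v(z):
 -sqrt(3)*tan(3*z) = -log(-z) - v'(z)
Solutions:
 v(z) = C1 - z*log(-z) + z - sqrt(3)*log(cos(3*z))/3


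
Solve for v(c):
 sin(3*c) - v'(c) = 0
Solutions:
 v(c) = C1 - cos(3*c)/3


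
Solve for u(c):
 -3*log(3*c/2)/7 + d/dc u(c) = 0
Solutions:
 u(c) = C1 + 3*c*log(c)/7 - 3*c/7 - 3*c*log(2)/7 + 3*c*log(3)/7


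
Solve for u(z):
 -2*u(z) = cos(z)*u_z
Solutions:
 u(z) = C1*(sin(z) - 1)/(sin(z) + 1)


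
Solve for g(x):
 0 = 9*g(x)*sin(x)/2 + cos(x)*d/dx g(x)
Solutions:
 g(x) = C1*cos(x)^(9/2)


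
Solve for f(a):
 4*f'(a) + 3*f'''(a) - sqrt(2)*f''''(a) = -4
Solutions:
 f(a) = C1 + C2*exp(a*(-2*(sqrt(3) + 5*sqrt(2)/4)^(1/3) - 1/(sqrt(3) + 5*sqrt(2)/4)^(1/3) + 2*sqrt(2))/4)*sin(sqrt(3)*a*(-2*(sqrt(3) + 5*sqrt(2)/4)^(1/3) + (sqrt(3) + 5*sqrt(2)/4)^(-1/3))/4) + C3*exp(a*(-2*(sqrt(3) + 5*sqrt(2)/4)^(1/3) - 1/(sqrt(3) + 5*sqrt(2)/4)^(1/3) + 2*sqrt(2))/4)*cos(sqrt(3)*a*(-2*(sqrt(3) + 5*sqrt(2)/4)^(1/3) + (sqrt(3) + 5*sqrt(2)/4)^(-1/3))/4) + C4*exp(a*(1/(2*(sqrt(3) + 5*sqrt(2)/4)^(1/3)) + sqrt(2)/2 + (sqrt(3) + 5*sqrt(2)/4)^(1/3))) - a


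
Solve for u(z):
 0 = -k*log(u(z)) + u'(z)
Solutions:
 li(u(z)) = C1 + k*z


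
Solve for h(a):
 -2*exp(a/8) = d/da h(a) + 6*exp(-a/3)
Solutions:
 h(a) = C1 - 16*exp(a/8) + 18*exp(-a/3)


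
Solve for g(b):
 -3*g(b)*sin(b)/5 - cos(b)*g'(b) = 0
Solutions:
 g(b) = C1*cos(b)^(3/5)


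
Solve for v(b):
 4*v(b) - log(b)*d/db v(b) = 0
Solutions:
 v(b) = C1*exp(4*li(b))


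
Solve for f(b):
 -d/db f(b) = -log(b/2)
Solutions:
 f(b) = C1 + b*log(b) - b - b*log(2)


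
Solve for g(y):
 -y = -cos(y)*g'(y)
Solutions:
 g(y) = C1 + Integral(y/cos(y), y)


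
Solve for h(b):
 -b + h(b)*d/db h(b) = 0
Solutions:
 h(b) = -sqrt(C1 + b^2)
 h(b) = sqrt(C1 + b^2)


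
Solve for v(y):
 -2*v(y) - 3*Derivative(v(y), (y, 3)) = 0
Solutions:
 v(y) = C3*exp(-2^(1/3)*3^(2/3)*y/3) + (C1*sin(2^(1/3)*3^(1/6)*y/2) + C2*cos(2^(1/3)*3^(1/6)*y/2))*exp(2^(1/3)*3^(2/3)*y/6)


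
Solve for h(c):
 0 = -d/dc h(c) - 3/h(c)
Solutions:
 h(c) = -sqrt(C1 - 6*c)
 h(c) = sqrt(C1 - 6*c)


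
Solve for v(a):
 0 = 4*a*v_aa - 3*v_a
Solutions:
 v(a) = C1 + C2*a^(7/4)


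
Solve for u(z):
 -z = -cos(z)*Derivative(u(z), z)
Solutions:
 u(z) = C1 + Integral(z/cos(z), z)


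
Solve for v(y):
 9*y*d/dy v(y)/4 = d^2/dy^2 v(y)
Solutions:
 v(y) = C1 + C2*erfi(3*sqrt(2)*y/4)


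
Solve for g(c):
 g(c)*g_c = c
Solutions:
 g(c) = -sqrt(C1 + c^2)
 g(c) = sqrt(C1 + c^2)


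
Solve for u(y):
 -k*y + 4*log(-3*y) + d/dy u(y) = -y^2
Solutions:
 u(y) = C1 + k*y^2/2 - y^3/3 - 4*y*log(-y) + 4*y*(1 - log(3))


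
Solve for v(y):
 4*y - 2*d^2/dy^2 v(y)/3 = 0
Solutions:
 v(y) = C1 + C2*y + y^3


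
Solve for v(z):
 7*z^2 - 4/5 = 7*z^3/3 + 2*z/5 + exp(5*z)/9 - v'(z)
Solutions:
 v(z) = C1 + 7*z^4/12 - 7*z^3/3 + z^2/5 + 4*z/5 + exp(5*z)/45


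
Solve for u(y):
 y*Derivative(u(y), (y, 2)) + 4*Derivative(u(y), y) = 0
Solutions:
 u(y) = C1 + C2/y^3


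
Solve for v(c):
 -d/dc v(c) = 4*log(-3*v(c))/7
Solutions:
 7*Integral(1/(log(-_y) + log(3)), (_y, v(c)))/4 = C1 - c


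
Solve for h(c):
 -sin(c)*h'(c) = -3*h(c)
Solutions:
 h(c) = C1*(cos(c) - 1)^(3/2)/(cos(c) + 1)^(3/2)


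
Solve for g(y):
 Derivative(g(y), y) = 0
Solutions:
 g(y) = C1


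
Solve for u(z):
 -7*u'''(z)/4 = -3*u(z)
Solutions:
 u(z) = C3*exp(12^(1/3)*7^(2/3)*z/7) + (C1*sin(14^(2/3)*3^(5/6)*z/14) + C2*cos(14^(2/3)*3^(5/6)*z/14))*exp(-12^(1/3)*7^(2/3)*z/14)


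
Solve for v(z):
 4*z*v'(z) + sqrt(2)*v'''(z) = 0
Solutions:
 v(z) = C1 + Integral(C2*airyai(-sqrt(2)*z) + C3*airybi(-sqrt(2)*z), z)


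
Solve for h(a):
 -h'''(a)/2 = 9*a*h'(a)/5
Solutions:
 h(a) = C1 + Integral(C2*airyai(-18^(1/3)*5^(2/3)*a/5) + C3*airybi(-18^(1/3)*5^(2/3)*a/5), a)


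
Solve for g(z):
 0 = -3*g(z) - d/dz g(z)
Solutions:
 g(z) = C1*exp(-3*z)


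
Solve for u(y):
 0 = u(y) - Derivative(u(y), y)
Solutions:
 u(y) = C1*exp(y)


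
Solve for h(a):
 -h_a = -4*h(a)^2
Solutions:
 h(a) = -1/(C1 + 4*a)


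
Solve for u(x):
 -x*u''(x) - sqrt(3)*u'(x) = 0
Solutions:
 u(x) = C1 + C2*x^(1 - sqrt(3))


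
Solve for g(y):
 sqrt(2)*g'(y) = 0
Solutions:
 g(y) = C1


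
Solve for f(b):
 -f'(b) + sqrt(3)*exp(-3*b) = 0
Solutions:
 f(b) = C1 - sqrt(3)*exp(-3*b)/3


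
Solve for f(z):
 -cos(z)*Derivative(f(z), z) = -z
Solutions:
 f(z) = C1 + Integral(z/cos(z), z)


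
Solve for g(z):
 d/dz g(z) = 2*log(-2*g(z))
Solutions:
 -Integral(1/(log(-_y) + log(2)), (_y, g(z)))/2 = C1 - z


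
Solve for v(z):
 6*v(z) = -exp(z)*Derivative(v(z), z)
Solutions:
 v(z) = C1*exp(6*exp(-z))


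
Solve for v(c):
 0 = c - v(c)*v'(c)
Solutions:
 v(c) = -sqrt(C1 + c^2)
 v(c) = sqrt(C1 + c^2)


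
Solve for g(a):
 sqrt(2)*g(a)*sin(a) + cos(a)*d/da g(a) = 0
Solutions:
 g(a) = C1*cos(a)^(sqrt(2))


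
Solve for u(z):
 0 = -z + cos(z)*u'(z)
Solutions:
 u(z) = C1 + Integral(z/cos(z), z)


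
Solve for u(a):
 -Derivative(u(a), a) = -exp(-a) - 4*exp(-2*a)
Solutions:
 u(a) = C1 - exp(-a) - 2*exp(-2*a)


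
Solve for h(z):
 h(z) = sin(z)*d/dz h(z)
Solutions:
 h(z) = C1*sqrt(cos(z) - 1)/sqrt(cos(z) + 1)


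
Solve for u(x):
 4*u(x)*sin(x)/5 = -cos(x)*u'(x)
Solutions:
 u(x) = C1*cos(x)^(4/5)


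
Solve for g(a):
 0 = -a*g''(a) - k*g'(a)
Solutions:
 g(a) = C1 + a^(1 - re(k))*(C2*sin(log(a)*Abs(im(k))) + C3*cos(log(a)*im(k)))


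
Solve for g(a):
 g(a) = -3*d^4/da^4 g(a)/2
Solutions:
 g(a) = (C1*sin(6^(3/4)*a/6) + C2*cos(6^(3/4)*a/6))*exp(-6^(3/4)*a/6) + (C3*sin(6^(3/4)*a/6) + C4*cos(6^(3/4)*a/6))*exp(6^(3/4)*a/6)


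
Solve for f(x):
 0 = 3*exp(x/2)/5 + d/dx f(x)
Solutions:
 f(x) = C1 - 6*exp(x/2)/5


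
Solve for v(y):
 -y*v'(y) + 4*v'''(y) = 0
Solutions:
 v(y) = C1 + Integral(C2*airyai(2^(1/3)*y/2) + C3*airybi(2^(1/3)*y/2), y)


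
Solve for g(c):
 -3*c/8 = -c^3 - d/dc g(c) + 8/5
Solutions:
 g(c) = C1 - c^4/4 + 3*c^2/16 + 8*c/5


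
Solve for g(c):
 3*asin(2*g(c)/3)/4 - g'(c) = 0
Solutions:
 Integral(1/asin(2*_y/3), (_y, g(c))) = C1 + 3*c/4


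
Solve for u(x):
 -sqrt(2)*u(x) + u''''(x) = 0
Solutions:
 u(x) = C1*exp(-2^(1/8)*x) + C2*exp(2^(1/8)*x) + C3*sin(2^(1/8)*x) + C4*cos(2^(1/8)*x)


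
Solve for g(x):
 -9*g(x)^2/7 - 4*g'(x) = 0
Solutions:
 g(x) = 28/(C1 + 9*x)


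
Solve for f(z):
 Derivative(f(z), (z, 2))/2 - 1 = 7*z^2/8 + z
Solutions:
 f(z) = C1 + C2*z + 7*z^4/48 + z^3/3 + z^2


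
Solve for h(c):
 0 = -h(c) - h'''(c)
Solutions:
 h(c) = C3*exp(-c) + (C1*sin(sqrt(3)*c/2) + C2*cos(sqrt(3)*c/2))*exp(c/2)


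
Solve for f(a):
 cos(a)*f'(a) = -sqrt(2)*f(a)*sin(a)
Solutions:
 f(a) = C1*cos(a)^(sqrt(2))


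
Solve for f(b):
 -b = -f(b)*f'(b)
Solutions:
 f(b) = -sqrt(C1 + b^2)
 f(b) = sqrt(C1 + b^2)


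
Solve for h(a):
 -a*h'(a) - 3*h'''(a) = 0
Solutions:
 h(a) = C1 + Integral(C2*airyai(-3^(2/3)*a/3) + C3*airybi(-3^(2/3)*a/3), a)


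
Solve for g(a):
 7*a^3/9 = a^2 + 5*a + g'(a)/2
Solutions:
 g(a) = C1 + 7*a^4/18 - 2*a^3/3 - 5*a^2


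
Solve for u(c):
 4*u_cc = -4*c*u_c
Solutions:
 u(c) = C1 + C2*erf(sqrt(2)*c/2)


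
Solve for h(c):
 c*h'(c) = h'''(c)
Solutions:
 h(c) = C1 + Integral(C2*airyai(c) + C3*airybi(c), c)


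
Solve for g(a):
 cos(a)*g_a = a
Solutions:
 g(a) = C1 + Integral(a/cos(a), a)


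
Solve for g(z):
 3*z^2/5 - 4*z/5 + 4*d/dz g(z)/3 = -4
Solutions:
 g(z) = C1 - 3*z^3/20 + 3*z^2/10 - 3*z


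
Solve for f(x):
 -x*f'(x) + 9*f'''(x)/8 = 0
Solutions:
 f(x) = C1 + Integral(C2*airyai(2*3^(1/3)*x/3) + C3*airybi(2*3^(1/3)*x/3), x)


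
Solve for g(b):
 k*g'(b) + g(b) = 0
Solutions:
 g(b) = C1*exp(-b/k)


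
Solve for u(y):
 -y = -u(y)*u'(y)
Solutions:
 u(y) = -sqrt(C1 + y^2)
 u(y) = sqrt(C1 + y^2)


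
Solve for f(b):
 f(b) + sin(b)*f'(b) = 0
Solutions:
 f(b) = C1*sqrt(cos(b) + 1)/sqrt(cos(b) - 1)


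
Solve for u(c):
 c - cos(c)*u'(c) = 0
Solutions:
 u(c) = C1 + Integral(c/cos(c), c)


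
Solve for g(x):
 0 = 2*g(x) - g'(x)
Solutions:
 g(x) = C1*exp(2*x)


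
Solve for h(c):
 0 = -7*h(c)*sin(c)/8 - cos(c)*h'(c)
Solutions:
 h(c) = C1*cos(c)^(7/8)


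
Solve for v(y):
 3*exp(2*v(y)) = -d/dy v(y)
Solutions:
 v(y) = log(-sqrt(-1/(C1 - 3*y))) - log(2)/2
 v(y) = log(-1/(C1 - 3*y))/2 - log(2)/2


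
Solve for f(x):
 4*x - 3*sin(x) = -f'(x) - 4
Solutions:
 f(x) = C1 - 2*x^2 - 4*x - 3*cos(x)


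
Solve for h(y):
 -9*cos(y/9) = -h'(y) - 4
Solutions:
 h(y) = C1 - 4*y + 81*sin(y/9)


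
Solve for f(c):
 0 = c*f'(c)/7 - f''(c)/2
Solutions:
 f(c) = C1 + C2*erfi(sqrt(7)*c/7)


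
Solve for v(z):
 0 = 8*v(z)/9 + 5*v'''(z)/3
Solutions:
 v(z) = C3*exp(-2*15^(2/3)*z/15) + (C1*sin(3^(1/6)*5^(2/3)*z/5) + C2*cos(3^(1/6)*5^(2/3)*z/5))*exp(15^(2/3)*z/15)


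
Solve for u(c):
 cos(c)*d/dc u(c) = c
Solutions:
 u(c) = C1 + Integral(c/cos(c), c)


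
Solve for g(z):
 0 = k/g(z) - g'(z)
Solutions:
 g(z) = -sqrt(C1 + 2*k*z)
 g(z) = sqrt(C1 + 2*k*z)


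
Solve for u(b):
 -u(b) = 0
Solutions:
 u(b) = 0


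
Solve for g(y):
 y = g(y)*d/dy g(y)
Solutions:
 g(y) = -sqrt(C1 + y^2)
 g(y) = sqrt(C1 + y^2)


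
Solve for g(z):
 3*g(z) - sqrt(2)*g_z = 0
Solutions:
 g(z) = C1*exp(3*sqrt(2)*z/2)


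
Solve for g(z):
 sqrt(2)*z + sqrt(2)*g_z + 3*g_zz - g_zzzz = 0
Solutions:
 g(z) = C1 + C2*exp(-sqrt(2)*z) + C3*exp(z*(sqrt(2) + sqrt(6))/2) + C4*exp(z*(-sqrt(6) + sqrt(2))/2) - z^2/2 + 3*sqrt(2)*z/2


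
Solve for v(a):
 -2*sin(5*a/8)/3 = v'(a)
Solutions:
 v(a) = C1 + 16*cos(5*a/8)/15


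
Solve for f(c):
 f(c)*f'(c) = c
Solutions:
 f(c) = -sqrt(C1 + c^2)
 f(c) = sqrt(C1 + c^2)


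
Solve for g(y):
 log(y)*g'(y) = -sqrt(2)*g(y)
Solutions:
 g(y) = C1*exp(-sqrt(2)*li(y))


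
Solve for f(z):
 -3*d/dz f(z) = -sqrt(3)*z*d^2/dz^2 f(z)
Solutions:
 f(z) = C1 + C2*z^(1 + sqrt(3))


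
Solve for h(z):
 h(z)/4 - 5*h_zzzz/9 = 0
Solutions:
 h(z) = C1*exp(-5^(3/4)*sqrt(6)*z/10) + C2*exp(5^(3/4)*sqrt(6)*z/10) + C3*sin(5^(3/4)*sqrt(6)*z/10) + C4*cos(5^(3/4)*sqrt(6)*z/10)


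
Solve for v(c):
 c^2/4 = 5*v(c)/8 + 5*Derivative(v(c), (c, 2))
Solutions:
 v(c) = C1*sin(sqrt(2)*c/4) + C2*cos(sqrt(2)*c/4) + 2*c^2/5 - 32/5


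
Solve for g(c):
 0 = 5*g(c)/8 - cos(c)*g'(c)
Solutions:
 g(c) = C1*(sin(c) + 1)^(5/16)/(sin(c) - 1)^(5/16)


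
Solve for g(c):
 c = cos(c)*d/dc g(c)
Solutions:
 g(c) = C1 + Integral(c/cos(c), c)


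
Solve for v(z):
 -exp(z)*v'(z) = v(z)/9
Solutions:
 v(z) = C1*exp(exp(-z)/9)


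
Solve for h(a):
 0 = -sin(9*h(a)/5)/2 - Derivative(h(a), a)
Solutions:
 a/2 + 5*log(cos(9*h(a)/5) - 1)/18 - 5*log(cos(9*h(a)/5) + 1)/18 = C1


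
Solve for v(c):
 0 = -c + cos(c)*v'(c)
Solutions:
 v(c) = C1 + Integral(c/cos(c), c)


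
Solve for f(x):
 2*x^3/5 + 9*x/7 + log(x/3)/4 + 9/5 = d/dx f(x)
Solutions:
 f(x) = C1 + x^4/10 + 9*x^2/14 + x*log(x)/4 - x*log(3)/4 + 31*x/20


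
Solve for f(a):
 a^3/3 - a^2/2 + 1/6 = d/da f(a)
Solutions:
 f(a) = C1 + a^4/12 - a^3/6 + a/6


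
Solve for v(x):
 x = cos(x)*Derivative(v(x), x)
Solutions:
 v(x) = C1 + Integral(x/cos(x), x)


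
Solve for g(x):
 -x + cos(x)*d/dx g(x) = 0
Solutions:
 g(x) = C1 + Integral(x/cos(x), x)


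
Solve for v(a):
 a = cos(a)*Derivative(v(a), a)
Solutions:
 v(a) = C1 + Integral(a/cos(a), a)


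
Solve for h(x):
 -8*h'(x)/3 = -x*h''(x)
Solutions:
 h(x) = C1 + C2*x^(11/3)


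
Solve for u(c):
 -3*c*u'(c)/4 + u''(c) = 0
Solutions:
 u(c) = C1 + C2*erfi(sqrt(6)*c/4)


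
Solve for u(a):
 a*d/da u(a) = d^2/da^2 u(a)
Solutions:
 u(a) = C1 + C2*erfi(sqrt(2)*a/2)


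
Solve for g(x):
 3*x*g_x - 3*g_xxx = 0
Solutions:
 g(x) = C1 + Integral(C2*airyai(x) + C3*airybi(x), x)


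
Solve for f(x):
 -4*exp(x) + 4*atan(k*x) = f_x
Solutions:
 f(x) = C1 + 4*Piecewise((x*atan(k*x) - log(k^2*x^2 + 1)/(2*k), Ne(k, 0)), (0, True)) - 4*exp(x)


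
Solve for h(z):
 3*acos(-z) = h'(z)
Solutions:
 h(z) = C1 + 3*z*acos(-z) + 3*sqrt(1 - z^2)


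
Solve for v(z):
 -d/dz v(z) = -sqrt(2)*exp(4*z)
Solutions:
 v(z) = C1 + sqrt(2)*exp(4*z)/4


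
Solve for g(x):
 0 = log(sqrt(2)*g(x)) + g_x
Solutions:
 2*Integral(1/(2*log(_y) + log(2)), (_y, g(x))) = C1 - x


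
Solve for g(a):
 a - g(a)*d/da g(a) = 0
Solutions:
 g(a) = -sqrt(C1 + a^2)
 g(a) = sqrt(C1 + a^2)


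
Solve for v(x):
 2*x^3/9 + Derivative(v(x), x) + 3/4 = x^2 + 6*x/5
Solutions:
 v(x) = C1 - x^4/18 + x^3/3 + 3*x^2/5 - 3*x/4


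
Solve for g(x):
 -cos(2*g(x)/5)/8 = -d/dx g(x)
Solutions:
 -x/8 - 5*log(sin(2*g(x)/5) - 1)/4 + 5*log(sin(2*g(x)/5) + 1)/4 = C1


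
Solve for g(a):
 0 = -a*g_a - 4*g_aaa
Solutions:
 g(a) = C1 + Integral(C2*airyai(-2^(1/3)*a/2) + C3*airybi(-2^(1/3)*a/2), a)


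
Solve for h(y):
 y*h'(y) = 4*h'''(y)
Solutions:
 h(y) = C1 + Integral(C2*airyai(2^(1/3)*y/2) + C3*airybi(2^(1/3)*y/2), y)


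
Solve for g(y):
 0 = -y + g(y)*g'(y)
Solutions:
 g(y) = -sqrt(C1 + y^2)
 g(y) = sqrt(C1 + y^2)


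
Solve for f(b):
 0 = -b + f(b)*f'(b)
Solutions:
 f(b) = -sqrt(C1 + b^2)
 f(b) = sqrt(C1 + b^2)


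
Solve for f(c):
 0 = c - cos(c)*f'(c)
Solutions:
 f(c) = C1 + Integral(c/cos(c), c)


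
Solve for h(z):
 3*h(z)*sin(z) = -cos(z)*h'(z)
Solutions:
 h(z) = C1*cos(z)^3


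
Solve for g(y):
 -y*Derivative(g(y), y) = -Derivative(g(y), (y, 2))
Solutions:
 g(y) = C1 + C2*erfi(sqrt(2)*y/2)


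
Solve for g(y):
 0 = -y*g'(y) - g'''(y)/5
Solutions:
 g(y) = C1 + Integral(C2*airyai(-5^(1/3)*y) + C3*airybi(-5^(1/3)*y), y)


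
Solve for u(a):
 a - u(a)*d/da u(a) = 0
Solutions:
 u(a) = -sqrt(C1 + a^2)
 u(a) = sqrt(C1 + a^2)


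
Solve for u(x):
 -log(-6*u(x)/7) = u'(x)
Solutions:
 Integral(1/(log(-_y) - log(7) + log(6)), (_y, u(x))) = C1 - x


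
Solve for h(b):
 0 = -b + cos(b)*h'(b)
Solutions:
 h(b) = C1 + Integral(b/cos(b), b)


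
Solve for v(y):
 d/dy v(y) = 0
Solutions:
 v(y) = C1


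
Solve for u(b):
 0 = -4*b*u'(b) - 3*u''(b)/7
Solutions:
 u(b) = C1 + C2*erf(sqrt(42)*b/3)


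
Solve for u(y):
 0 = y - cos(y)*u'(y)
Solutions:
 u(y) = C1 + Integral(y/cos(y), y)


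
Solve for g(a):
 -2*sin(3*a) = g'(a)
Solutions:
 g(a) = C1 + 2*cos(3*a)/3


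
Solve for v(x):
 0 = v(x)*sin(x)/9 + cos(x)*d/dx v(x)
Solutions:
 v(x) = C1*cos(x)^(1/9)


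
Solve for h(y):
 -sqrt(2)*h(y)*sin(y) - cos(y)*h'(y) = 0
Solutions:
 h(y) = C1*cos(y)^(sqrt(2))


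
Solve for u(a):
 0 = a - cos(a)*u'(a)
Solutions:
 u(a) = C1 + Integral(a/cos(a), a)


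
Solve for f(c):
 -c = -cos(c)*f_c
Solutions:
 f(c) = C1 + Integral(c/cos(c), c)


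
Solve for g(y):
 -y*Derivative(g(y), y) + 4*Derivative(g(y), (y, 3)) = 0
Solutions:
 g(y) = C1 + Integral(C2*airyai(2^(1/3)*y/2) + C3*airybi(2^(1/3)*y/2), y)


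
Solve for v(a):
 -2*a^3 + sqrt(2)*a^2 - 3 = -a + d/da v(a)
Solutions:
 v(a) = C1 - a^4/2 + sqrt(2)*a^3/3 + a^2/2 - 3*a


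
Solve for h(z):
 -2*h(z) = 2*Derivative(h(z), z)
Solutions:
 h(z) = C1*exp(-z)


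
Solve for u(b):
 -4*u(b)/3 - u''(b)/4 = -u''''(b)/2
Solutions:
 u(b) = C1*exp(-sqrt(3)*b*sqrt(3 + sqrt(393))/6) + C2*exp(sqrt(3)*b*sqrt(3 + sqrt(393))/6) + C3*sin(sqrt(3)*b*sqrt(-3 + sqrt(393))/6) + C4*cos(sqrt(3)*b*sqrt(-3 + sqrt(393))/6)


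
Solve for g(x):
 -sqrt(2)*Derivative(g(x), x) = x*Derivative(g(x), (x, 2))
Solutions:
 g(x) = C1 + C2*x^(1 - sqrt(2))


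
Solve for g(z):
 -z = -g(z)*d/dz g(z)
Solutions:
 g(z) = -sqrt(C1 + z^2)
 g(z) = sqrt(C1 + z^2)


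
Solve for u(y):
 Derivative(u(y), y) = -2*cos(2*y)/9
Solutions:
 u(y) = C1 - sin(2*y)/9


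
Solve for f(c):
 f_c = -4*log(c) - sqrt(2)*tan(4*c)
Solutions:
 f(c) = C1 - 4*c*log(c) + 4*c + sqrt(2)*log(cos(4*c))/4


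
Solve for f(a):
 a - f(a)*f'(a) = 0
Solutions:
 f(a) = -sqrt(C1 + a^2)
 f(a) = sqrt(C1 + a^2)


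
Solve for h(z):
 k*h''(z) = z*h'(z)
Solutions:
 h(z) = C1 + C2*erf(sqrt(2)*z*sqrt(-1/k)/2)/sqrt(-1/k)


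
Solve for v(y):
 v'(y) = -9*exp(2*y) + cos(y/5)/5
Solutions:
 v(y) = C1 - 9*exp(2*y)/2 + sin(y/5)


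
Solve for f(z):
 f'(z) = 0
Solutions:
 f(z) = C1


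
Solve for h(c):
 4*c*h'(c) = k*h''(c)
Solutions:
 h(c) = C1 + C2*erf(sqrt(2)*c*sqrt(-1/k))/sqrt(-1/k)


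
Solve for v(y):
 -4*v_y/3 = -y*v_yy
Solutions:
 v(y) = C1 + C2*y^(7/3)


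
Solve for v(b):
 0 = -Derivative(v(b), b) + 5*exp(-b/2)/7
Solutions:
 v(b) = C1 - 10*exp(-b/2)/7


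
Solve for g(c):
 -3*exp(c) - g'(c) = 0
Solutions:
 g(c) = C1 - 3*exp(c)


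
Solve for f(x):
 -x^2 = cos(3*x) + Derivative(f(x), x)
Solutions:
 f(x) = C1 - x^3/3 - sin(3*x)/3


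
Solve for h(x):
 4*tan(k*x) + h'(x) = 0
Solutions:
 h(x) = C1 - 4*Piecewise((-log(cos(k*x))/k, Ne(k, 0)), (0, True))


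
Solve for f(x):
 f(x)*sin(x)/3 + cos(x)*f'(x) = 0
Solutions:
 f(x) = C1*cos(x)^(1/3)


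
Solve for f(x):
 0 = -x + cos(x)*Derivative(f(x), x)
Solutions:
 f(x) = C1 + Integral(x/cos(x), x)


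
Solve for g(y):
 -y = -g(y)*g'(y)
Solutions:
 g(y) = -sqrt(C1 + y^2)
 g(y) = sqrt(C1 + y^2)


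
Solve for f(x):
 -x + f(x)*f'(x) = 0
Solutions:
 f(x) = -sqrt(C1 + x^2)
 f(x) = sqrt(C1 + x^2)


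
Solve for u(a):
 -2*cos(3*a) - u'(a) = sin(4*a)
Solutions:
 u(a) = C1 - 2*sin(3*a)/3 + cos(4*a)/4


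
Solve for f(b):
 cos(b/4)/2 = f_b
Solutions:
 f(b) = C1 + 2*sin(b/4)


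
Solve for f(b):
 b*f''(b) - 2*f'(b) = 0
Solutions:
 f(b) = C1 + C2*b^3


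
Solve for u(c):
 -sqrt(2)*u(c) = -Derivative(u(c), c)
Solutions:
 u(c) = C1*exp(sqrt(2)*c)


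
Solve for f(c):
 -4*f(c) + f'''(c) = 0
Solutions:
 f(c) = C3*exp(2^(2/3)*c) + (C1*sin(2^(2/3)*sqrt(3)*c/2) + C2*cos(2^(2/3)*sqrt(3)*c/2))*exp(-2^(2/3)*c/2)


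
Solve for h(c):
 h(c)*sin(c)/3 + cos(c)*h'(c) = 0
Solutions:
 h(c) = C1*cos(c)^(1/3)


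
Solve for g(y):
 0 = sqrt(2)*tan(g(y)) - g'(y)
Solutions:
 g(y) = pi - asin(C1*exp(sqrt(2)*y))
 g(y) = asin(C1*exp(sqrt(2)*y))


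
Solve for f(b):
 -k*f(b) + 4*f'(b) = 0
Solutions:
 f(b) = C1*exp(b*k/4)


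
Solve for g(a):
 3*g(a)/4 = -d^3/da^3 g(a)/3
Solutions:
 g(a) = C3*exp(-2^(1/3)*3^(2/3)*a/2) + (C1*sin(3*2^(1/3)*3^(1/6)*a/4) + C2*cos(3*2^(1/3)*3^(1/6)*a/4))*exp(2^(1/3)*3^(2/3)*a/4)


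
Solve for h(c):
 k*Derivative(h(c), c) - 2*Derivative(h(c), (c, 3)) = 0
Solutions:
 h(c) = C1 + C2*exp(-sqrt(2)*c*sqrt(k)/2) + C3*exp(sqrt(2)*c*sqrt(k)/2)


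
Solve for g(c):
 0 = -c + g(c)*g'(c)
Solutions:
 g(c) = -sqrt(C1 + c^2)
 g(c) = sqrt(C1 + c^2)


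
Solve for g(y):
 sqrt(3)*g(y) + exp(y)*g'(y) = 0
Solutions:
 g(y) = C1*exp(sqrt(3)*exp(-y))


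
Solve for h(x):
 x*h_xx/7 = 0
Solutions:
 h(x) = C1 + C2*x


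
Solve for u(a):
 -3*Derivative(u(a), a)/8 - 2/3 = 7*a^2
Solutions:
 u(a) = C1 - 56*a^3/9 - 16*a/9


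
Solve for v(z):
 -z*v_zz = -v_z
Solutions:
 v(z) = C1 + C2*z^2


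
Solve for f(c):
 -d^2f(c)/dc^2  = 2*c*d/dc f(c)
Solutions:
 f(c) = C1 + C2*erf(c)


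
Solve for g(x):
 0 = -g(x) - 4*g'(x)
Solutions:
 g(x) = C1*exp(-x/4)


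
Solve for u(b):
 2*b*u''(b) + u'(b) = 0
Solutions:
 u(b) = C1 + C2*sqrt(b)


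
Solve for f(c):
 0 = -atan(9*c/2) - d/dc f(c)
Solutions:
 f(c) = C1 - c*atan(9*c/2) + log(81*c^2 + 4)/9


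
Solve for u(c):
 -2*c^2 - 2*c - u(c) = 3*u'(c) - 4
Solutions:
 u(c) = C1*exp(-c/3) - 2*c^2 + 10*c - 26


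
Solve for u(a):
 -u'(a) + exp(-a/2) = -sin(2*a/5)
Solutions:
 u(a) = C1 - 5*cos(2*a/5)/2 - 2*exp(-a/2)


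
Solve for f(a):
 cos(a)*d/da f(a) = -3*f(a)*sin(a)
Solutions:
 f(a) = C1*cos(a)^3


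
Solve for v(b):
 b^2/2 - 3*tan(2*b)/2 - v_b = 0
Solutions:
 v(b) = C1 + b^3/6 + 3*log(cos(2*b))/4


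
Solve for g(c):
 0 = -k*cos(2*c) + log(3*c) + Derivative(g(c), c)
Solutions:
 g(c) = C1 - c*log(c) - c*log(3) + c + k*sin(2*c)/2


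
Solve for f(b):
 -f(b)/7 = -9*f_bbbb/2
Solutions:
 f(b) = C1*exp(-2^(1/4)*sqrt(3)*7^(3/4)*b/21) + C2*exp(2^(1/4)*sqrt(3)*7^(3/4)*b/21) + C3*sin(2^(1/4)*sqrt(3)*7^(3/4)*b/21) + C4*cos(2^(1/4)*sqrt(3)*7^(3/4)*b/21)


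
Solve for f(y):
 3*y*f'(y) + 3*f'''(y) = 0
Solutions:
 f(y) = C1 + Integral(C2*airyai(-y) + C3*airybi(-y), y)


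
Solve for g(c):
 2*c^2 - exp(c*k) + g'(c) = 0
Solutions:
 g(c) = C1 - 2*c^3/3 + exp(c*k)/k


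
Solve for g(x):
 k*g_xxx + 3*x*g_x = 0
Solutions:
 g(x) = C1 + Integral(C2*airyai(3^(1/3)*x*(-1/k)^(1/3)) + C3*airybi(3^(1/3)*x*(-1/k)^(1/3)), x)


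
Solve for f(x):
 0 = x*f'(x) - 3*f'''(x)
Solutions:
 f(x) = C1 + Integral(C2*airyai(3^(2/3)*x/3) + C3*airybi(3^(2/3)*x/3), x)


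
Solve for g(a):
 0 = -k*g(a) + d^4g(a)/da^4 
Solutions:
 g(a) = C1*exp(-a*k^(1/4)) + C2*exp(a*k^(1/4)) + C3*exp(-I*a*k^(1/4)) + C4*exp(I*a*k^(1/4))


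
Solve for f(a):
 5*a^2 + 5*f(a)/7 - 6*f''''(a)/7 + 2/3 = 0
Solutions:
 f(a) = C1*exp(-5^(1/4)*6^(3/4)*a/6) + C2*exp(5^(1/4)*6^(3/4)*a/6) + C3*sin(5^(1/4)*6^(3/4)*a/6) + C4*cos(5^(1/4)*6^(3/4)*a/6) - 7*a^2 - 14/15


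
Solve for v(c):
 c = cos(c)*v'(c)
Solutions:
 v(c) = C1 + Integral(c/cos(c), c)


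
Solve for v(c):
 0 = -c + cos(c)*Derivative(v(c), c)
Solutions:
 v(c) = C1 + Integral(c/cos(c), c)


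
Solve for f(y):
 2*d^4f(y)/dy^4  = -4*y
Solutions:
 f(y) = C1 + C2*y + C3*y^2 + C4*y^3 - y^5/60


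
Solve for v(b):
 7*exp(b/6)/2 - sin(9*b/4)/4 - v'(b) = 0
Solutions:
 v(b) = C1 + 21*exp(b/6) + cos(9*b/4)/9


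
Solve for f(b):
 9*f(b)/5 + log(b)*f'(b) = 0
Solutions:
 f(b) = C1*exp(-9*li(b)/5)


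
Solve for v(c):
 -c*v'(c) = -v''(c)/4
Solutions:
 v(c) = C1 + C2*erfi(sqrt(2)*c)


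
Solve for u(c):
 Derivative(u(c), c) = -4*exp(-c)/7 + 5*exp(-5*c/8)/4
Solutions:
 u(c) = C1 + 4*exp(-c)/7 - 2*exp(-5*c/8)


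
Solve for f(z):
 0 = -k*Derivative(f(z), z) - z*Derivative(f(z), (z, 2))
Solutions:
 f(z) = C1 + z^(1 - re(k))*(C2*sin(log(z)*Abs(im(k))) + C3*cos(log(z)*im(k)))


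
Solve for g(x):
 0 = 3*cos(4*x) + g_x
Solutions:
 g(x) = C1 - 3*sin(4*x)/4


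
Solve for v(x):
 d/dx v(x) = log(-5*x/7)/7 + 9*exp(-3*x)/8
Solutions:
 v(x) = C1 + x*log(-x)/7 + x*(-log(7) - 1 + log(5))/7 - 3*exp(-3*x)/8


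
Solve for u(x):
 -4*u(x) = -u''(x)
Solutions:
 u(x) = C1*exp(-2*x) + C2*exp(2*x)


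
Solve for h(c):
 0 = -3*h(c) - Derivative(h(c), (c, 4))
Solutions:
 h(c) = (C1*sin(sqrt(2)*3^(1/4)*c/2) + C2*cos(sqrt(2)*3^(1/4)*c/2))*exp(-sqrt(2)*3^(1/4)*c/2) + (C3*sin(sqrt(2)*3^(1/4)*c/2) + C4*cos(sqrt(2)*3^(1/4)*c/2))*exp(sqrt(2)*3^(1/4)*c/2)


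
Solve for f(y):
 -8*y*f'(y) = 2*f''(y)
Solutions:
 f(y) = C1 + C2*erf(sqrt(2)*y)


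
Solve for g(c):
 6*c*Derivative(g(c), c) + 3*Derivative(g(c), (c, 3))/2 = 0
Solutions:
 g(c) = C1 + Integral(C2*airyai(-2^(2/3)*c) + C3*airybi(-2^(2/3)*c), c)


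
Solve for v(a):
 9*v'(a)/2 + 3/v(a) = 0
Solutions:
 v(a) = -sqrt(C1 - 12*a)/3
 v(a) = sqrt(C1 - 12*a)/3


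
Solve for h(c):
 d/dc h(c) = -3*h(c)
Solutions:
 h(c) = C1*exp(-3*c)


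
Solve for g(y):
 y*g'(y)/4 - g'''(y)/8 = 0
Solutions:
 g(y) = C1 + Integral(C2*airyai(2^(1/3)*y) + C3*airybi(2^(1/3)*y), y)


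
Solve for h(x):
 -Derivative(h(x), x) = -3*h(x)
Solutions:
 h(x) = C1*exp(3*x)


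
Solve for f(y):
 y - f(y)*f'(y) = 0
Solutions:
 f(y) = -sqrt(C1 + y^2)
 f(y) = sqrt(C1 + y^2)


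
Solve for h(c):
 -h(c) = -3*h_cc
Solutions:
 h(c) = C1*exp(-sqrt(3)*c/3) + C2*exp(sqrt(3)*c/3)


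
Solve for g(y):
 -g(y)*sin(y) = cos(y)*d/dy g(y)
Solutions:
 g(y) = C1*cos(y)


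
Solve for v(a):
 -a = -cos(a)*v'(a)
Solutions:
 v(a) = C1 + Integral(a/cos(a), a)


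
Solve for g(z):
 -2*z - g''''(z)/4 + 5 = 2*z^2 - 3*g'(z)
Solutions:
 g(z) = C1 + C4*exp(12^(1/3)*z) + 2*z^3/9 + z^2/3 - 5*z/3 + (C2*sin(2^(2/3)*3^(5/6)*z/2) + C3*cos(2^(2/3)*3^(5/6)*z/2))*exp(-12^(1/3)*z/2)


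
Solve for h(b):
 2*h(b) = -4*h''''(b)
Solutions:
 h(b) = (C1*sin(2^(1/4)*b/2) + C2*cos(2^(1/4)*b/2))*exp(-2^(1/4)*b/2) + (C3*sin(2^(1/4)*b/2) + C4*cos(2^(1/4)*b/2))*exp(2^(1/4)*b/2)


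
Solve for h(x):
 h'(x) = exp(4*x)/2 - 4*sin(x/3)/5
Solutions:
 h(x) = C1 + exp(4*x)/8 + 12*cos(x/3)/5


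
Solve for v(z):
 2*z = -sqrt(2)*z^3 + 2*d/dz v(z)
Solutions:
 v(z) = C1 + sqrt(2)*z^4/8 + z^2/2


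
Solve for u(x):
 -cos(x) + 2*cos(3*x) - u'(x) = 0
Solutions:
 u(x) = C1 - sin(x) + 2*sin(3*x)/3


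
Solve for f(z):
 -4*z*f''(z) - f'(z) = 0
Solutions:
 f(z) = C1 + C2*z^(3/4)


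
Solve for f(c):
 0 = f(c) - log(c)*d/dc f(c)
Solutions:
 f(c) = C1*exp(li(c))


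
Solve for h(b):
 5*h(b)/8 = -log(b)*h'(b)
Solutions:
 h(b) = C1*exp(-5*li(b)/8)


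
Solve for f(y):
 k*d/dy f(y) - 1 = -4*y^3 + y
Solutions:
 f(y) = C1 - y^4/k + y^2/(2*k) + y/k


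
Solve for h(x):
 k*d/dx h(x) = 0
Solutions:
 h(x) = C1


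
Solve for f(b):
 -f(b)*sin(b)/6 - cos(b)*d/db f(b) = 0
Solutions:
 f(b) = C1*cos(b)^(1/6)


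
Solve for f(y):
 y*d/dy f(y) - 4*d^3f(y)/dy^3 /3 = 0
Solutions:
 f(y) = C1 + Integral(C2*airyai(6^(1/3)*y/2) + C3*airybi(6^(1/3)*y/2), y)


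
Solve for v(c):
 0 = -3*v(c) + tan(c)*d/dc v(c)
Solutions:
 v(c) = C1*sin(c)^3


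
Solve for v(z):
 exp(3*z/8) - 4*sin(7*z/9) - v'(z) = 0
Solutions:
 v(z) = C1 + 8*exp(3*z/8)/3 + 36*cos(7*z/9)/7


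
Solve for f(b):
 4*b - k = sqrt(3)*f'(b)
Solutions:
 f(b) = C1 + 2*sqrt(3)*b^2/3 - sqrt(3)*b*k/3


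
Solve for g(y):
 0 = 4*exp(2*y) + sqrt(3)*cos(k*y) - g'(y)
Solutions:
 g(y) = C1 + 2*exp(2*y) + sqrt(3)*sin(k*y)/k


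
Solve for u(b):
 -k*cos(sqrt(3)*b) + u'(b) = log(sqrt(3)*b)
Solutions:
 u(b) = C1 + b*log(b) - b + b*log(3)/2 + sqrt(3)*k*sin(sqrt(3)*b)/3


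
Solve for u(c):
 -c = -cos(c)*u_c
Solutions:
 u(c) = C1 + Integral(c/cos(c), c)


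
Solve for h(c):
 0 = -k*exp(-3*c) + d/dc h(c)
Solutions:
 h(c) = C1 - k*exp(-3*c)/3


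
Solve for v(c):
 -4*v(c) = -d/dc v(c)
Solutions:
 v(c) = C1*exp(4*c)


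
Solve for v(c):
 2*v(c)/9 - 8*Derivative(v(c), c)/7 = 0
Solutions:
 v(c) = C1*exp(7*c/36)


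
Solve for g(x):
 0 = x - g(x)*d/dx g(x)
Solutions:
 g(x) = -sqrt(C1 + x^2)
 g(x) = sqrt(C1 + x^2)


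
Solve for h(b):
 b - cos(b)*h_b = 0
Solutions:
 h(b) = C1 + Integral(b/cos(b), b)


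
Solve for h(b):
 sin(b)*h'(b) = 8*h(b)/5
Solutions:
 h(b) = C1*(cos(b) - 1)^(4/5)/(cos(b) + 1)^(4/5)


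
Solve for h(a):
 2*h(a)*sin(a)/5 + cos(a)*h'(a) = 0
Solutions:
 h(a) = C1*cos(a)^(2/5)


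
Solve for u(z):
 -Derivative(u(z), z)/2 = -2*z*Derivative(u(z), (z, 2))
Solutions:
 u(z) = C1 + C2*z^(5/4)


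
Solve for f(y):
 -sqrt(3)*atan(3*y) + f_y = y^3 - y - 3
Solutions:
 f(y) = C1 + y^4/4 - y^2/2 - 3*y + sqrt(3)*(y*atan(3*y) - log(9*y^2 + 1)/6)


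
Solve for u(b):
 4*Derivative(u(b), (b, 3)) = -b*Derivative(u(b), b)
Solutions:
 u(b) = C1 + Integral(C2*airyai(-2^(1/3)*b/2) + C3*airybi(-2^(1/3)*b/2), b)


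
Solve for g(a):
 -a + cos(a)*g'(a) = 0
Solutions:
 g(a) = C1 + Integral(a/cos(a), a)


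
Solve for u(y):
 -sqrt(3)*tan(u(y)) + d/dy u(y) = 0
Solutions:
 u(y) = pi - asin(C1*exp(sqrt(3)*y))
 u(y) = asin(C1*exp(sqrt(3)*y))


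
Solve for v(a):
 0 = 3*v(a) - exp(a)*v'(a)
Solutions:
 v(a) = C1*exp(-3*exp(-a))


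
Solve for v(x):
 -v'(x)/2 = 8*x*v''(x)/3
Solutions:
 v(x) = C1 + C2*x^(13/16)


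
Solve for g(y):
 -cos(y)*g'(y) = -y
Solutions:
 g(y) = C1 + Integral(y/cos(y), y)


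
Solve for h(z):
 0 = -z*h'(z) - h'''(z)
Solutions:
 h(z) = C1 + Integral(C2*airyai(-z) + C3*airybi(-z), z)


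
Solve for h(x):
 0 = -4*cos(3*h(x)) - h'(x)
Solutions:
 h(x) = -asin((C1 + exp(24*x))/(C1 - exp(24*x)))/3 + pi/3
 h(x) = asin((C1 + exp(24*x))/(C1 - exp(24*x)))/3


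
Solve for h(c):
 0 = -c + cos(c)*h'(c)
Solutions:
 h(c) = C1 + Integral(c/cos(c), c)


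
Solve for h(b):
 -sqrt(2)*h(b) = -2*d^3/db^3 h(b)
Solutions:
 h(b) = C3*exp(2^(5/6)*b/2) + (C1*sin(2^(5/6)*sqrt(3)*b/4) + C2*cos(2^(5/6)*sqrt(3)*b/4))*exp(-2^(5/6)*b/4)


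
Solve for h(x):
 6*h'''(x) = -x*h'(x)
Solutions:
 h(x) = C1 + Integral(C2*airyai(-6^(2/3)*x/6) + C3*airybi(-6^(2/3)*x/6), x)


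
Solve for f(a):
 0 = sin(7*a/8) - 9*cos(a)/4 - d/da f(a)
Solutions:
 f(a) = C1 - 9*sin(a)/4 - 8*cos(7*a/8)/7


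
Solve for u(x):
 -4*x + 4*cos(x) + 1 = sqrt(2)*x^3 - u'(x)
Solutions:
 u(x) = C1 + sqrt(2)*x^4/4 + 2*x^2 - x - 4*sin(x)


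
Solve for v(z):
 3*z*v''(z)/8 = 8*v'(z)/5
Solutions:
 v(z) = C1 + C2*z^(79/15)


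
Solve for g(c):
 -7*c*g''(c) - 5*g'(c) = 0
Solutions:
 g(c) = C1 + C2*c^(2/7)


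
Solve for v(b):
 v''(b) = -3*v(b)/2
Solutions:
 v(b) = C1*sin(sqrt(6)*b/2) + C2*cos(sqrt(6)*b/2)


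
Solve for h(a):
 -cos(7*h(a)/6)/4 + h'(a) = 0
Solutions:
 -a/4 - 3*log(sin(7*h(a)/6) - 1)/7 + 3*log(sin(7*h(a)/6) + 1)/7 = C1


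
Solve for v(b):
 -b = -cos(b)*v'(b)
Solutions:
 v(b) = C1 + Integral(b/cos(b), b)


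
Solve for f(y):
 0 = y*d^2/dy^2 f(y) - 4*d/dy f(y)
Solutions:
 f(y) = C1 + C2*y^5


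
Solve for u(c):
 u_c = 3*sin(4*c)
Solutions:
 u(c) = C1 - 3*cos(4*c)/4


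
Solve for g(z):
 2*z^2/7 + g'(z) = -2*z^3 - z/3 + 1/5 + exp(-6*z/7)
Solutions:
 g(z) = C1 - z^4/2 - 2*z^3/21 - z^2/6 + z/5 - 7*exp(-6*z/7)/6


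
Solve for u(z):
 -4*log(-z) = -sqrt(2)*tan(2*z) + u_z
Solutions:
 u(z) = C1 - 4*z*log(-z) + 4*z - sqrt(2)*log(cos(2*z))/2


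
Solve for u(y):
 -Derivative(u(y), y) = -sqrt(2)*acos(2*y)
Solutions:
 u(y) = C1 + sqrt(2)*(y*acos(2*y) - sqrt(1 - 4*y^2)/2)


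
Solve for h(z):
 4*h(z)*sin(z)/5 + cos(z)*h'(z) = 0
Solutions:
 h(z) = C1*cos(z)^(4/5)


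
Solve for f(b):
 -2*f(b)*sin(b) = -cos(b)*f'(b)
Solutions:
 f(b) = C1/cos(b)^2


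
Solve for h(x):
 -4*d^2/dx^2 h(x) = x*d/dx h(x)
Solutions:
 h(x) = C1 + C2*erf(sqrt(2)*x/4)


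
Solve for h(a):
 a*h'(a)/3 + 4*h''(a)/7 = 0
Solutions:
 h(a) = C1 + C2*erf(sqrt(42)*a/12)


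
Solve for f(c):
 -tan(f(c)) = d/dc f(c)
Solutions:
 f(c) = pi - asin(C1*exp(-c))
 f(c) = asin(C1*exp(-c))


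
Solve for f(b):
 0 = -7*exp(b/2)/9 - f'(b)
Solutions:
 f(b) = C1 - 14*exp(b/2)/9


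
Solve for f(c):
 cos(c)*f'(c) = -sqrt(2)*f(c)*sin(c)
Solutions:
 f(c) = C1*cos(c)^(sqrt(2))


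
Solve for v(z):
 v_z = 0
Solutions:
 v(z) = C1


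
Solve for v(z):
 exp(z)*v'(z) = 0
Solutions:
 v(z) = C1


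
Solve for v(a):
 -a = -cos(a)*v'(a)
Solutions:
 v(a) = C1 + Integral(a/cos(a), a)


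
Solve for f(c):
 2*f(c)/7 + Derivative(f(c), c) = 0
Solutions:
 f(c) = C1*exp(-2*c/7)


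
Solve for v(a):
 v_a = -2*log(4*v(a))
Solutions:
 Integral(1/(log(_y) + 2*log(2)), (_y, v(a)))/2 = C1 - a


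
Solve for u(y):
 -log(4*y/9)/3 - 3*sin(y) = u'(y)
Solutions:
 u(y) = C1 - y*log(y)/3 - 2*y*log(2)/3 + y/3 + 2*y*log(3)/3 + 3*cos(y)


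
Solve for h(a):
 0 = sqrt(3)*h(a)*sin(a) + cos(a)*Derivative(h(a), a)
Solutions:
 h(a) = C1*cos(a)^(sqrt(3))


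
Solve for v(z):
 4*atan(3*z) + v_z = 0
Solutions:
 v(z) = C1 - 4*z*atan(3*z) + 2*log(9*z^2 + 1)/3


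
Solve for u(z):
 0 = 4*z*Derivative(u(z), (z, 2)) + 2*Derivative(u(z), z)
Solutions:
 u(z) = C1 + C2*sqrt(z)


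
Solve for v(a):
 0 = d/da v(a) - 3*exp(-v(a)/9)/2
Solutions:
 v(a) = 9*log(C1 + a/6)
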